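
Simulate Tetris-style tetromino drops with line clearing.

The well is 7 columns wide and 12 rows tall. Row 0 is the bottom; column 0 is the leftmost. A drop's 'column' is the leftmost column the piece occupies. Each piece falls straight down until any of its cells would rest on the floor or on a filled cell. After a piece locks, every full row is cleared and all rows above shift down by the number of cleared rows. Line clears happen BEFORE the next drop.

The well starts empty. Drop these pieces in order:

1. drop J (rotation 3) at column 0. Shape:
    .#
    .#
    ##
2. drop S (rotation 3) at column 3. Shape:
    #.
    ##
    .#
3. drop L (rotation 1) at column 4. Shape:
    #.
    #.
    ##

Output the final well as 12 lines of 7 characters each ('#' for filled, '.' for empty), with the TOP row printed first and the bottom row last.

Drop 1: J rot3 at col 0 lands with bottom-row=0; cleared 0 line(s) (total 0); column heights now [1 3 0 0 0 0 0], max=3
Drop 2: S rot3 at col 3 lands with bottom-row=0; cleared 0 line(s) (total 0); column heights now [1 3 0 3 2 0 0], max=3
Drop 3: L rot1 at col 4 lands with bottom-row=2; cleared 0 line(s) (total 0); column heights now [1 3 0 3 5 3 0], max=5

Answer: .......
.......
.......
.......
.......
.......
.......
....#..
....#..
.#.###.
.#.##..
##..#..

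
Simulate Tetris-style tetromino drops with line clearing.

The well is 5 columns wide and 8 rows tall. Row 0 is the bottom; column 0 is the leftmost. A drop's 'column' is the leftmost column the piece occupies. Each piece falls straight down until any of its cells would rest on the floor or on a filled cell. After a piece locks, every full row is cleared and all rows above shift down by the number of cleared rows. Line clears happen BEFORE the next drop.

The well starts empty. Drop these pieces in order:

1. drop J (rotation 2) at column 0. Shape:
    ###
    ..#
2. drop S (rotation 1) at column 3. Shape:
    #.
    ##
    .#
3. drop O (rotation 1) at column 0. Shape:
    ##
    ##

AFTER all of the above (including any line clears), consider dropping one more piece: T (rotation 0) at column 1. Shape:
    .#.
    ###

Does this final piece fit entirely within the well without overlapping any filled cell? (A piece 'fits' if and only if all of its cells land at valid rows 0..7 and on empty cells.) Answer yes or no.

Answer: yes

Derivation:
Drop 1: J rot2 at col 0 lands with bottom-row=0; cleared 0 line(s) (total 0); column heights now [2 2 2 0 0], max=2
Drop 2: S rot1 at col 3 lands with bottom-row=0; cleared 1 line(s) (total 1); column heights now [0 0 1 2 1], max=2
Drop 3: O rot1 at col 0 lands with bottom-row=0; cleared 0 line(s) (total 1); column heights now [2 2 1 2 1], max=2
Test piece T rot0 at col 1 (width 3): heights before test = [2 2 1 2 1]; fits = True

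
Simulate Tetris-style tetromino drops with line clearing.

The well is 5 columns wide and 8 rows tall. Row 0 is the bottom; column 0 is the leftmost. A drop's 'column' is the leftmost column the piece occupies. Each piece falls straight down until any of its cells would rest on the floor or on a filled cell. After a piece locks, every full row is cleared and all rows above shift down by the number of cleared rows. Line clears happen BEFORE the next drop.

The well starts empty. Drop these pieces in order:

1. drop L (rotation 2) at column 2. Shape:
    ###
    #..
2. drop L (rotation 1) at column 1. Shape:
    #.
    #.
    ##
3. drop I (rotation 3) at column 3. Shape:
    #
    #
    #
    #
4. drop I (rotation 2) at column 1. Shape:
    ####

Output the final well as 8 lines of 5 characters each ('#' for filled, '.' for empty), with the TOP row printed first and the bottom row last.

Drop 1: L rot2 at col 2 lands with bottom-row=0; cleared 0 line(s) (total 0); column heights now [0 0 2 2 2], max=2
Drop 2: L rot1 at col 1 lands with bottom-row=2; cleared 0 line(s) (total 0); column heights now [0 5 3 2 2], max=5
Drop 3: I rot3 at col 3 lands with bottom-row=2; cleared 0 line(s) (total 0); column heights now [0 5 3 6 2], max=6
Drop 4: I rot2 at col 1 lands with bottom-row=6; cleared 0 line(s) (total 0); column heights now [0 7 7 7 7], max=7

Answer: .....
.####
...#.
.#.#.
.#.#.
.###.
..###
..#..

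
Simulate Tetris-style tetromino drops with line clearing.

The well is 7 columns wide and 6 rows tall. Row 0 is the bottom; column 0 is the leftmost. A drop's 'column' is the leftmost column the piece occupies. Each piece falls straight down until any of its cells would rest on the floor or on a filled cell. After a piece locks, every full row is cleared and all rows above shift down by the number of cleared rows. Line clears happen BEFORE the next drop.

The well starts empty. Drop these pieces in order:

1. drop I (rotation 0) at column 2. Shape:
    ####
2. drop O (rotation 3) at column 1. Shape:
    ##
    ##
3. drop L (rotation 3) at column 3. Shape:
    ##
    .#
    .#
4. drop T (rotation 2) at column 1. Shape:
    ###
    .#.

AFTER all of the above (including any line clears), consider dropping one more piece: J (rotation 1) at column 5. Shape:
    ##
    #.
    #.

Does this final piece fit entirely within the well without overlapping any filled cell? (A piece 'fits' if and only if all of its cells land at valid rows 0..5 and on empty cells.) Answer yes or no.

Answer: yes

Derivation:
Drop 1: I rot0 at col 2 lands with bottom-row=0; cleared 0 line(s) (total 0); column heights now [0 0 1 1 1 1 0], max=1
Drop 2: O rot3 at col 1 lands with bottom-row=1; cleared 0 line(s) (total 0); column heights now [0 3 3 1 1 1 0], max=3
Drop 3: L rot3 at col 3 lands with bottom-row=1; cleared 0 line(s) (total 0); column heights now [0 3 3 4 4 1 0], max=4
Drop 4: T rot2 at col 1 lands with bottom-row=3; cleared 0 line(s) (total 0); column heights now [0 5 5 5 4 1 0], max=5
Test piece J rot1 at col 5 (width 2): heights before test = [0 5 5 5 4 1 0]; fits = True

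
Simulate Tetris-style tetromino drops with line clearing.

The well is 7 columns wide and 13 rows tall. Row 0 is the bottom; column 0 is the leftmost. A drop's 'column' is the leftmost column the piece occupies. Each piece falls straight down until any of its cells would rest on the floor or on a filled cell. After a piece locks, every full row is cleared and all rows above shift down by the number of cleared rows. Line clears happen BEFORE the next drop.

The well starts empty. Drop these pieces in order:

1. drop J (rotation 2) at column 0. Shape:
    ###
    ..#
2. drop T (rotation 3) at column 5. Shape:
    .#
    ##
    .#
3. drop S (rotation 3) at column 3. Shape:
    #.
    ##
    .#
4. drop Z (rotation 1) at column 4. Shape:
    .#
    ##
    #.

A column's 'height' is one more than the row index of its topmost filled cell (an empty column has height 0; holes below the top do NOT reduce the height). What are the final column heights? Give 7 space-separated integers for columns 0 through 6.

Answer: 0 0 1 2 3 4 2

Derivation:
Drop 1: J rot2 at col 0 lands with bottom-row=0; cleared 0 line(s) (total 0); column heights now [2 2 2 0 0 0 0], max=2
Drop 2: T rot3 at col 5 lands with bottom-row=0; cleared 0 line(s) (total 0); column heights now [2 2 2 0 0 2 3], max=3
Drop 3: S rot3 at col 3 lands with bottom-row=0; cleared 1 line(s) (total 1); column heights now [0 0 1 2 1 0 2], max=2
Drop 4: Z rot1 at col 4 lands with bottom-row=1; cleared 0 line(s) (total 1); column heights now [0 0 1 2 3 4 2], max=4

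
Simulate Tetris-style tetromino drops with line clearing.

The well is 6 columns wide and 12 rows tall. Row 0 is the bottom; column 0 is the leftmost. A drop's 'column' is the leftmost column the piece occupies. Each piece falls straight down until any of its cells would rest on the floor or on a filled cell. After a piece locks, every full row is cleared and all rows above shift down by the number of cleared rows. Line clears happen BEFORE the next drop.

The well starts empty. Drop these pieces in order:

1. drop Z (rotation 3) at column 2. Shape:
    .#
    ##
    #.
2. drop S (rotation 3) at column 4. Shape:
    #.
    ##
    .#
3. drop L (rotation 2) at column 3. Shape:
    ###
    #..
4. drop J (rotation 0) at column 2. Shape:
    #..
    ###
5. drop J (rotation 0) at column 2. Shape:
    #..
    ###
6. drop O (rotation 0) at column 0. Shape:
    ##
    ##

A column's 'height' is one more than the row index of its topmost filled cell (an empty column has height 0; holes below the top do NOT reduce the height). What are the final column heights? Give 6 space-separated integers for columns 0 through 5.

Drop 1: Z rot3 at col 2 lands with bottom-row=0; cleared 0 line(s) (total 0); column heights now [0 0 2 3 0 0], max=3
Drop 2: S rot3 at col 4 lands with bottom-row=0; cleared 0 line(s) (total 0); column heights now [0 0 2 3 3 2], max=3
Drop 3: L rot2 at col 3 lands with bottom-row=3; cleared 0 line(s) (total 0); column heights now [0 0 2 5 5 5], max=5
Drop 4: J rot0 at col 2 lands with bottom-row=5; cleared 0 line(s) (total 0); column heights now [0 0 7 6 6 5], max=7
Drop 5: J rot0 at col 2 lands with bottom-row=7; cleared 0 line(s) (total 0); column heights now [0 0 9 8 8 5], max=9
Drop 6: O rot0 at col 0 lands with bottom-row=0; cleared 1 line(s) (total 1); column heights now [1 1 8 7 7 4], max=8

Answer: 1 1 8 7 7 4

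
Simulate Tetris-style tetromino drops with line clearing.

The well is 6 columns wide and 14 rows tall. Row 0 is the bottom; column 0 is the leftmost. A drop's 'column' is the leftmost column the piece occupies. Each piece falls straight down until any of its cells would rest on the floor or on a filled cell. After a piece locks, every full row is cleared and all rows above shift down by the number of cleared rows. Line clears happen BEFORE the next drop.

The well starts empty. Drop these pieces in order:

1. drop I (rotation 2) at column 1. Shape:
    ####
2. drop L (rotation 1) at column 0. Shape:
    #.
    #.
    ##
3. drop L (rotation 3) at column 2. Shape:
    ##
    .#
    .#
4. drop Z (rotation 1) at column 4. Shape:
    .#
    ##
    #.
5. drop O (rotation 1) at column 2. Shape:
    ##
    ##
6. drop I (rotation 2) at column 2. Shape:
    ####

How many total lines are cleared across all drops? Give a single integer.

Drop 1: I rot2 at col 1 lands with bottom-row=0; cleared 0 line(s) (total 0); column heights now [0 1 1 1 1 0], max=1
Drop 2: L rot1 at col 0 lands with bottom-row=1; cleared 0 line(s) (total 0); column heights now [4 2 1 1 1 0], max=4
Drop 3: L rot3 at col 2 lands with bottom-row=1; cleared 0 line(s) (total 0); column heights now [4 2 4 4 1 0], max=4
Drop 4: Z rot1 at col 4 lands with bottom-row=1; cleared 0 line(s) (total 0); column heights now [4 2 4 4 3 4], max=4
Drop 5: O rot1 at col 2 lands with bottom-row=4; cleared 0 line(s) (total 0); column heights now [4 2 6 6 3 4], max=6
Drop 6: I rot2 at col 2 lands with bottom-row=6; cleared 0 line(s) (total 0); column heights now [4 2 7 7 7 7], max=7

Answer: 0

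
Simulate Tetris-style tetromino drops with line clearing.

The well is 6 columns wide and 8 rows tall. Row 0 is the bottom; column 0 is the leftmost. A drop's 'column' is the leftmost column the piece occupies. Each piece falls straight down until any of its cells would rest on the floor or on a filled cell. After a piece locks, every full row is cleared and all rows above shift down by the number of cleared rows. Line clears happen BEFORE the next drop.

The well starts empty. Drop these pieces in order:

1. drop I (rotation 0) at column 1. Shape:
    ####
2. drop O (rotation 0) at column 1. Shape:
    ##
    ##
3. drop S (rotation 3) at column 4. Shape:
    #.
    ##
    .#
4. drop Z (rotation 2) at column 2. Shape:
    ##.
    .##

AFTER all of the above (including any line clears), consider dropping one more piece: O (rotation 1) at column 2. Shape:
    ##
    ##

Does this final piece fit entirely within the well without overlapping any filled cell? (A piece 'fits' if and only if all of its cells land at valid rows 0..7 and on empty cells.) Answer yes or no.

Answer: yes

Derivation:
Drop 1: I rot0 at col 1 lands with bottom-row=0; cleared 0 line(s) (total 0); column heights now [0 1 1 1 1 0], max=1
Drop 2: O rot0 at col 1 lands with bottom-row=1; cleared 0 line(s) (total 0); column heights now [0 3 3 1 1 0], max=3
Drop 3: S rot3 at col 4 lands with bottom-row=0; cleared 0 line(s) (total 0); column heights now [0 3 3 1 3 2], max=3
Drop 4: Z rot2 at col 2 lands with bottom-row=3; cleared 0 line(s) (total 0); column heights now [0 3 5 5 4 2], max=5
Test piece O rot1 at col 2 (width 2): heights before test = [0 3 5 5 4 2]; fits = True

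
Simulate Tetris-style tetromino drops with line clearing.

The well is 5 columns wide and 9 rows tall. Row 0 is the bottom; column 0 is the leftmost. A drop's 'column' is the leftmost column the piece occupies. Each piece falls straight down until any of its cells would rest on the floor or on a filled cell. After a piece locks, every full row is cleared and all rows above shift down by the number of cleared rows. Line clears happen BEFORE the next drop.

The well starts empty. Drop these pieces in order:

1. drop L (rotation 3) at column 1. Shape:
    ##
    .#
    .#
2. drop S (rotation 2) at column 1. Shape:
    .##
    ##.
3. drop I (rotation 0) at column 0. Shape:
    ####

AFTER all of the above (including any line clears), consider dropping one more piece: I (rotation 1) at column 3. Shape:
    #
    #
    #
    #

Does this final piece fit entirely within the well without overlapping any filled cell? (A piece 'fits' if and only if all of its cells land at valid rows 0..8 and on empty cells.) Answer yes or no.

Drop 1: L rot3 at col 1 lands with bottom-row=0; cleared 0 line(s) (total 0); column heights now [0 3 3 0 0], max=3
Drop 2: S rot2 at col 1 lands with bottom-row=3; cleared 0 line(s) (total 0); column heights now [0 4 5 5 0], max=5
Drop 3: I rot0 at col 0 lands with bottom-row=5; cleared 0 line(s) (total 0); column heights now [6 6 6 6 0], max=6
Test piece I rot1 at col 3 (width 1): heights before test = [6 6 6 6 0]; fits = False

Answer: no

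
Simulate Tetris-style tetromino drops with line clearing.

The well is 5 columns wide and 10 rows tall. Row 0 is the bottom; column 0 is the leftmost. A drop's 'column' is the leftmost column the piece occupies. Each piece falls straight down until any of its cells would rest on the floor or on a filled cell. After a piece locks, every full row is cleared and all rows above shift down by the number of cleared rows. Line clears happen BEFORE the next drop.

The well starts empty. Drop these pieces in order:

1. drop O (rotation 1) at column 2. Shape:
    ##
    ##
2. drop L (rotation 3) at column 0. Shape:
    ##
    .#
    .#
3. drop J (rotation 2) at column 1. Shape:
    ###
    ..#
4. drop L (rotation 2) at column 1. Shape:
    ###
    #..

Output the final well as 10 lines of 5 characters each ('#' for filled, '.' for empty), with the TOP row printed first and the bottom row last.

Answer: .....
.....
.....
.....
.###.
.#...
.###.
##.#.
.###.
.###.

Derivation:
Drop 1: O rot1 at col 2 lands with bottom-row=0; cleared 0 line(s) (total 0); column heights now [0 0 2 2 0], max=2
Drop 2: L rot3 at col 0 lands with bottom-row=0; cleared 0 line(s) (total 0); column heights now [3 3 2 2 0], max=3
Drop 3: J rot2 at col 1 lands with bottom-row=2; cleared 0 line(s) (total 0); column heights now [3 4 4 4 0], max=4
Drop 4: L rot2 at col 1 lands with bottom-row=4; cleared 0 line(s) (total 0); column heights now [3 6 6 6 0], max=6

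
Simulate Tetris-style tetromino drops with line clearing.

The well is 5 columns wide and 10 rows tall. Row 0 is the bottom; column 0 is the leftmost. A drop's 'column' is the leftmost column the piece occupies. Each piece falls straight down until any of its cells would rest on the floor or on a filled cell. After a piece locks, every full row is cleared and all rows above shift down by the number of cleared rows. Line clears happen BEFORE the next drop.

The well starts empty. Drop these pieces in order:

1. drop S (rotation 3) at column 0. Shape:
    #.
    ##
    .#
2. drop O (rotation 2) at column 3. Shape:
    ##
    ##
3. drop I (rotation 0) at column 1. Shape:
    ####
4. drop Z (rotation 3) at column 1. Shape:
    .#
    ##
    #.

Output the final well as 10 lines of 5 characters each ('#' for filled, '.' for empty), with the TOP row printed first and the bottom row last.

Answer: .....
.....
.....
.....
.....
..#..
.##..
.#...
##.##
.#.##

Derivation:
Drop 1: S rot3 at col 0 lands with bottom-row=0; cleared 0 line(s) (total 0); column heights now [3 2 0 0 0], max=3
Drop 2: O rot2 at col 3 lands with bottom-row=0; cleared 0 line(s) (total 0); column heights now [3 2 0 2 2], max=3
Drop 3: I rot0 at col 1 lands with bottom-row=2; cleared 1 line(s) (total 1); column heights now [2 2 0 2 2], max=2
Drop 4: Z rot3 at col 1 lands with bottom-row=2; cleared 0 line(s) (total 1); column heights now [2 4 5 2 2], max=5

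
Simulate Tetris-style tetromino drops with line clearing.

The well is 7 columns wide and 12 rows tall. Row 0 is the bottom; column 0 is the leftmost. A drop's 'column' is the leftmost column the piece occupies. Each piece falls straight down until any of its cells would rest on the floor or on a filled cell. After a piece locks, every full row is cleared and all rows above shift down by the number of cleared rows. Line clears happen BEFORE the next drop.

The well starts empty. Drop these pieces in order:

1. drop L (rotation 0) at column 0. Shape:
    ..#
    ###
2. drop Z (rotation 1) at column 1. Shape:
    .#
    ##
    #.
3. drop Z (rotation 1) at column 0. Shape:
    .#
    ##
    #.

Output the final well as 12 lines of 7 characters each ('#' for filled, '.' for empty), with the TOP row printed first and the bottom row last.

Answer: .......
.......
.......
.......
.......
.......
.......
.#.....
###....
###....
.##....
###....

Derivation:
Drop 1: L rot0 at col 0 lands with bottom-row=0; cleared 0 line(s) (total 0); column heights now [1 1 2 0 0 0 0], max=2
Drop 2: Z rot1 at col 1 lands with bottom-row=1; cleared 0 line(s) (total 0); column heights now [1 3 4 0 0 0 0], max=4
Drop 3: Z rot1 at col 0 lands with bottom-row=2; cleared 0 line(s) (total 0); column heights now [4 5 4 0 0 0 0], max=5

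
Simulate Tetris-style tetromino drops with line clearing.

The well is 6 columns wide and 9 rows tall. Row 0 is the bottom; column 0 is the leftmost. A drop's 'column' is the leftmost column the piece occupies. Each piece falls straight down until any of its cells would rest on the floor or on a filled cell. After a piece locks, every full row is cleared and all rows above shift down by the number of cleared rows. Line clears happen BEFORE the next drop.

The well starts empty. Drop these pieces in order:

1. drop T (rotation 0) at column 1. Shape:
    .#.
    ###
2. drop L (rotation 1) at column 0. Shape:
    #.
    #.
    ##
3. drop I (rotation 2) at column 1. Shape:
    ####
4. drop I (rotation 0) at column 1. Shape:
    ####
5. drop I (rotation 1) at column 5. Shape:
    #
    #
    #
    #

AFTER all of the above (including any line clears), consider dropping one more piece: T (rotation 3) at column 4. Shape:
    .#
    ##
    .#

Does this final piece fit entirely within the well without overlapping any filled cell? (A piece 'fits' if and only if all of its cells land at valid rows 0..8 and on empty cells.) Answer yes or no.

Drop 1: T rot0 at col 1 lands with bottom-row=0; cleared 0 line(s) (total 0); column heights now [0 1 2 1 0 0], max=2
Drop 2: L rot1 at col 0 lands with bottom-row=1; cleared 0 line(s) (total 0); column heights now [4 2 2 1 0 0], max=4
Drop 3: I rot2 at col 1 lands with bottom-row=2; cleared 0 line(s) (total 0); column heights now [4 3 3 3 3 0], max=4
Drop 4: I rot0 at col 1 lands with bottom-row=3; cleared 0 line(s) (total 0); column heights now [4 4 4 4 4 0], max=4
Drop 5: I rot1 at col 5 lands with bottom-row=0; cleared 2 line(s) (total 2); column heights now [2 2 2 1 0 2], max=2
Test piece T rot3 at col 4 (width 2): heights before test = [2 2 2 1 0 2]; fits = True

Answer: yes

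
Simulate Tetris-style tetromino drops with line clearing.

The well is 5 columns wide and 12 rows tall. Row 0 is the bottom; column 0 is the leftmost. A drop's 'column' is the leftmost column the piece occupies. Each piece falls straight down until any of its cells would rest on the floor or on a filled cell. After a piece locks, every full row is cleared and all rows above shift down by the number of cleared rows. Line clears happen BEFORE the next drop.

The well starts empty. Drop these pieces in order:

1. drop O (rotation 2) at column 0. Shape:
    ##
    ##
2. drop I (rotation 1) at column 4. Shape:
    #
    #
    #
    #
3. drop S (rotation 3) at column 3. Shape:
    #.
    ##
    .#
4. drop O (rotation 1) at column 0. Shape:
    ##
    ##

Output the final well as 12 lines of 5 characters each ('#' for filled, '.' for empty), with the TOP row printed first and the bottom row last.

Answer: .....
.....
.....
.....
.....
...#.
...##
....#
##..#
##..#
##..#
##..#

Derivation:
Drop 1: O rot2 at col 0 lands with bottom-row=0; cleared 0 line(s) (total 0); column heights now [2 2 0 0 0], max=2
Drop 2: I rot1 at col 4 lands with bottom-row=0; cleared 0 line(s) (total 0); column heights now [2 2 0 0 4], max=4
Drop 3: S rot3 at col 3 lands with bottom-row=4; cleared 0 line(s) (total 0); column heights now [2 2 0 7 6], max=7
Drop 4: O rot1 at col 0 lands with bottom-row=2; cleared 0 line(s) (total 0); column heights now [4 4 0 7 6], max=7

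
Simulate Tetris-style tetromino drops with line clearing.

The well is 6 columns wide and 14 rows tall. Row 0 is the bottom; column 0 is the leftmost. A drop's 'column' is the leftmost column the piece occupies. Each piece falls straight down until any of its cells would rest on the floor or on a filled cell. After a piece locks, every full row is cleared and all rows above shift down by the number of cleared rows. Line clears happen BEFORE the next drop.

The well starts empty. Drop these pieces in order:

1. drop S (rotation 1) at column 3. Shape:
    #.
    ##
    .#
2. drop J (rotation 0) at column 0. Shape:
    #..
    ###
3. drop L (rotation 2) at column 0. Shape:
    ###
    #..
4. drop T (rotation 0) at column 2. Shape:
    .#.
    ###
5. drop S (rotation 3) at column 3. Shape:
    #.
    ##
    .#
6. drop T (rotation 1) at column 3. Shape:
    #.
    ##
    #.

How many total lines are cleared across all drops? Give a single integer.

Answer: 0

Derivation:
Drop 1: S rot1 at col 3 lands with bottom-row=0; cleared 0 line(s) (total 0); column heights now [0 0 0 3 2 0], max=3
Drop 2: J rot0 at col 0 lands with bottom-row=0; cleared 0 line(s) (total 0); column heights now [2 1 1 3 2 0], max=3
Drop 3: L rot2 at col 0 lands with bottom-row=2; cleared 0 line(s) (total 0); column heights now [4 4 4 3 2 0], max=4
Drop 4: T rot0 at col 2 lands with bottom-row=4; cleared 0 line(s) (total 0); column heights now [4 4 5 6 5 0], max=6
Drop 5: S rot3 at col 3 lands with bottom-row=5; cleared 0 line(s) (total 0); column heights now [4 4 5 8 7 0], max=8
Drop 6: T rot1 at col 3 lands with bottom-row=8; cleared 0 line(s) (total 0); column heights now [4 4 5 11 10 0], max=11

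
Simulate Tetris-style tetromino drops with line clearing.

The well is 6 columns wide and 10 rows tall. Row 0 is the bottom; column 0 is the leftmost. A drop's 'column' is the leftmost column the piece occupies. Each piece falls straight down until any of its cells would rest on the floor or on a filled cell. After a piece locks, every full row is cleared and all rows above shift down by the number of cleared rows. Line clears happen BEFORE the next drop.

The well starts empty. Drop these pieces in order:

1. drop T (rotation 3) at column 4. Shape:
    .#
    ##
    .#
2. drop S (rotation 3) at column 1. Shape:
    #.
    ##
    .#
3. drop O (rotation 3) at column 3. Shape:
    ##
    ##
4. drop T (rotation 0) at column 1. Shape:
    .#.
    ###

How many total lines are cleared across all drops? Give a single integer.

Drop 1: T rot3 at col 4 lands with bottom-row=0; cleared 0 line(s) (total 0); column heights now [0 0 0 0 2 3], max=3
Drop 2: S rot3 at col 1 lands with bottom-row=0; cleared 0 line(s) (total 0); column heights now [0 3 2 0 2 3], max=3
Drop 3: O rot3 at col 3 lands with bottom-row=2; cleared 0 line(s) (total 0); column heights now [0 3 2 4 4 3], max=4
Drop 4: T rot0 at col 1 lands with bottom-row=4; cleared 0 line(s) (total 0); column heights now [0 5 6 5 4 3], max=6

Answer: 0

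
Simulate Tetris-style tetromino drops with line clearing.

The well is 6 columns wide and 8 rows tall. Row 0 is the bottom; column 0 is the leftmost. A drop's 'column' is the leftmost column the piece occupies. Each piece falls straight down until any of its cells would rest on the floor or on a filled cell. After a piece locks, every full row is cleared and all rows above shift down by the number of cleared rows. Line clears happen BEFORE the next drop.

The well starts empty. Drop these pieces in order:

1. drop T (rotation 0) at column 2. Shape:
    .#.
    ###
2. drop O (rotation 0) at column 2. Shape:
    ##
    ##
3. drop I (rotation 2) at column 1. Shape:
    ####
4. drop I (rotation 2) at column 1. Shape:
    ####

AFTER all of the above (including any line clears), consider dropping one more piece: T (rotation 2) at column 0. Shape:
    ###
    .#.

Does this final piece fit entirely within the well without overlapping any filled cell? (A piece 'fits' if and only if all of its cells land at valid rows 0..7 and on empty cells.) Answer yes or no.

Drop 1: T rot0 at col 2 lands with bottom-row=0; cleared 0 line(s) (total 0); column heights now [0 0 1 2 1 0], max=2
Drop 2: O rot0 at col 2 lands with bottom-row=2; cleared 0 line(s) (total 0); column heights now [0 0 4 4 1 0], max=4
Drop 3: I rot2 at col 1 lands with bottom-row=4; cleared 0 line(s) (total 0); column heights now [0 5 5 5 5 0], max=5
Drop 4: I rot2 at col 1 lands with bottom-row=5; cleared 0 line(s) (total 0); column heights now [0 6 6 6 6 0], max=6
Test piece T rot2 at col 0 (width 3): heights before test = [0 6 6 6 6 0]; fits = True

Answer: yes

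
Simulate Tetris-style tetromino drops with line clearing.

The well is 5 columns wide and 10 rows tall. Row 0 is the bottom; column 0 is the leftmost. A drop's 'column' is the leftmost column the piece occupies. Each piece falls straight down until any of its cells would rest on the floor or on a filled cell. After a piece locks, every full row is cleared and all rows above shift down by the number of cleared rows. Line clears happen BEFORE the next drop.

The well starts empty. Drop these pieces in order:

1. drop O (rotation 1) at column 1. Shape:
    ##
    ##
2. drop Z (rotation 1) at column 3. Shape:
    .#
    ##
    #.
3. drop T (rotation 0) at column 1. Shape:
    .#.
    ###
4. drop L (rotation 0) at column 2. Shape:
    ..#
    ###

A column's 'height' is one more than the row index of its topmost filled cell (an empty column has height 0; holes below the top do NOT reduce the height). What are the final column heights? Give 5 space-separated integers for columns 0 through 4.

Drop 1: O rot1 at col 1 lands with bottom-row=0; cleared 0 line(s) (total 0); column heights now [0 2 2 0 0], max=2
Drop 2: Z rot1 at col 3 lands with bottom-row=0; cleared 0 line(s) (total 0); column heights now [0 2 2 2 3], max=3
Drop 3: T rot0 at col 1 lands with bottom-row=2; cleared 0 line(s) (total 0); column heights now [0 3 4 3 3], max=4
Drop 4: L rot0 at col 2 lands with bottom-row=4; cleared 0 line(s) (total 0); column heights now [0 3 5 5 6], max=6

Answer: 0 3 5 5 6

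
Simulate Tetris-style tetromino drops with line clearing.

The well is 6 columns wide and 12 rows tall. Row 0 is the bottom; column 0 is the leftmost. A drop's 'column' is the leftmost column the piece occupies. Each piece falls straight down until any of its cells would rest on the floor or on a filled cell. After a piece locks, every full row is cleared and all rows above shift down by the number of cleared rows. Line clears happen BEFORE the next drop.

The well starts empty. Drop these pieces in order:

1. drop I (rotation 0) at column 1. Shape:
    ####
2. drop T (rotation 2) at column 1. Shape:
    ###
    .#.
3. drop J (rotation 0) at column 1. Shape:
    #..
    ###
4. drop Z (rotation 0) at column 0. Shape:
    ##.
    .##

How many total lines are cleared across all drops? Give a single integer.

Drop 1: I rot0 at col 1 lands with bottom-row=0; cleared 0 line(s) (total 0); column heights now [0 1 1 1 1 0], max=1
Drop 2: T rot2 at col 1 lands with bottom-row=1; cleared 0 line(s) (total 0); column heights now [0 3 3 3 1 0], max=3
Drop 3: J rot0 at col 1 lands with bottom-row=3; cleared 0 line(s) (total 0); column heights now [0 5 4 4 1 0], max=5
Drop 4: Z rot0 at col 0 lands with bottom-row=5; cleared 0 line(s) (total 0); column heights now [7 7 6 4 1 0], max=7

Answer: 0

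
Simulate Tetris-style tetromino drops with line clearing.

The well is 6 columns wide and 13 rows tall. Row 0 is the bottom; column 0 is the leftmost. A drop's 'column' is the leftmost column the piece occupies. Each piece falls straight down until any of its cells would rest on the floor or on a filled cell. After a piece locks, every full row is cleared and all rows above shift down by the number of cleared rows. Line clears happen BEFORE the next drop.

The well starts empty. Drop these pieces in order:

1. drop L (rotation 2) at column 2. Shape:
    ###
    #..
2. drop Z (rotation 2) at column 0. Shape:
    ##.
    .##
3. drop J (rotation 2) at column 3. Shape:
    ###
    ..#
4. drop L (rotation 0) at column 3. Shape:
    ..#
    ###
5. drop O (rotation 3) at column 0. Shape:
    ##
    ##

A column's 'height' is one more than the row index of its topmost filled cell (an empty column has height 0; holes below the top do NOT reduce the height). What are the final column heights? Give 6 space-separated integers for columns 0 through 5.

Drop 1: L rot2 at col 2 lands with bottom-row=0; cleared 0 line(s) (total 0); column heights now [0 0 2 2 2 0], max=2
Drop 2: Z rot2 at col 0 lands with bottom-row=2; cleared 0 line(s) (total 0); column heights now [4 4 3 2 2 0], max=4
Drop 3: J rot2 at col 3 lands with bottom-row=1; cleared 0 line(s) (total 0); column heights now [4 4 3 3 3 3], max=4
Drop 4: L rot0 at col 3 lands with bottom-row=3; cleared 0 line(s) (total 0); column heights now [4 4 3 4 4 5], max=5
Drop 5: O rot3 at col 0 lands with bottom-row=4; cleared 0 line(s) (total 0); column heights now [6 6 3 4 4 5], max=6

Answer: 6 6 3 4 4 5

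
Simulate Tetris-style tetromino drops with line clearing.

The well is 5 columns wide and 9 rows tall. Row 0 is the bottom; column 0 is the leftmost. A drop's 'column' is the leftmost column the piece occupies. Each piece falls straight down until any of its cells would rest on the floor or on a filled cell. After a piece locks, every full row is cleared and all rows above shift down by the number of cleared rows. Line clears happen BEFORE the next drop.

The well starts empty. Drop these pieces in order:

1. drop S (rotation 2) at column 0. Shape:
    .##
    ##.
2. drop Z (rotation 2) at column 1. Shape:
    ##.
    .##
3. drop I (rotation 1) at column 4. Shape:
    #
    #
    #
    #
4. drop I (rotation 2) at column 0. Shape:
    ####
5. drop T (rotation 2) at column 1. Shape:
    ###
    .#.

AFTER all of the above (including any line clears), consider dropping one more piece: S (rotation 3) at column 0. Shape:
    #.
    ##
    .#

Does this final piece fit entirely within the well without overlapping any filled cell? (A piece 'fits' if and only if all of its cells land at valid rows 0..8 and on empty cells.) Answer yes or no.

Drop 1: S rot2 at col 0 lands with bottom-row=0; cleared 0 line(s) (total 0); column heights now [1 2 2 0 0], max=2
Drop 2: Z rot2 at col 1 lands with bottom-row=2; cleared 0 line(s) (total 0); column heights now [1 4 4 3 0], max=4
Drop 3: I rot1 at col 4 lands with bottom-row=0; cleared 0 line(s) (total 0); column heights now [1 4 4 3 4], max=4
Drop 4: I rot2 at col 0 lands with bottom-row=4; cleared 0 line(s) (total 0); column heights now [5 5 5 5 4], max=5
Drop 5: T rot2 at col 1 lands with bottom-row=5; cleared 0 line(s) (total 0); column heights now [5 7 7 7 4], max=7
Test piece S rot3 at col 0 (width 2): heights before test = [5 7 7 7 4]; fits = False

Answer: no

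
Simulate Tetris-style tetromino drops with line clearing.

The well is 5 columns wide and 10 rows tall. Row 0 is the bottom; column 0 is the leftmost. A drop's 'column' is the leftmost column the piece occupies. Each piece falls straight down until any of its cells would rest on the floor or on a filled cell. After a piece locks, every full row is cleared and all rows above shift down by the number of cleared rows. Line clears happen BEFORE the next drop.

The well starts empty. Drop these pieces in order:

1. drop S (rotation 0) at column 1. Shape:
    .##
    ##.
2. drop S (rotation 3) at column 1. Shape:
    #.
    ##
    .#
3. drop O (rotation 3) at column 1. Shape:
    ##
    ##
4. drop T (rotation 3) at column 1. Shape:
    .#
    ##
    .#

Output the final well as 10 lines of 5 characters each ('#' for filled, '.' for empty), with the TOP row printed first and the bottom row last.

Answer: ..#..
.##..
..#..
.##..
.##..
.#...
.##..
..#..
..##.
.##..

Derivation:
Drop 1: S rot0 at col 1 lands with bottom-row=0; cleared 0 line(s) (total 0); column heights now [0 1 2 2 0], max=2
Drop 2: S rot3 at col 1 lands with bottom-row=2; cleared 0 line(s) (total 0); column heights now [0 5 4 2 0], max=5
Drop 3: O rot3 at col 1 lands with bottom-row=5; cleared 0 line(s) (total 0); column heights now [0 7 7 2 0], max=7
Drop 4: T rot3 at col 1 lands with bottom-row=7; cleared 0 line(s) (total 0); column heights now [0 9 10 2 0], max=10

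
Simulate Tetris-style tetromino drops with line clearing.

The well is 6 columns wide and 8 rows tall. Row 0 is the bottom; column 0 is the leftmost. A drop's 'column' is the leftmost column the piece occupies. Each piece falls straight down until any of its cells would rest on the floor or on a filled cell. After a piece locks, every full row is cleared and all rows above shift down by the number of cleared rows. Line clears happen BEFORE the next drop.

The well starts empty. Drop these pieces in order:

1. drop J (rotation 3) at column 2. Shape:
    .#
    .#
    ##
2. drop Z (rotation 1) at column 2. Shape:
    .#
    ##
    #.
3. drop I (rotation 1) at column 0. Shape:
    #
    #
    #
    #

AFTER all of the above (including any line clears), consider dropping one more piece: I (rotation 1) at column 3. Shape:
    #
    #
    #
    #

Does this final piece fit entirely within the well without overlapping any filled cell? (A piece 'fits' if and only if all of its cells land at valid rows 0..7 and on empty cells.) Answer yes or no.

Drop 1: J rot3 at col 2 lands with bottom-row=0; cleared 0 line(s) (total 0); column heights now [0 0 1 3 0 0], max=3
Drop 2: Z rot1 at col 2 lands with bottom-row=2; cleared 0 line(s) (total 0); column heights now [0 0 4 5 0 0], max=5
Drop 3: I rot1 at col 0 lands with bottom-row=0; cleared 0 line(s) (total 0); column heights now [4 0 4 5 0 0], max=5
Test piece I rot1 at col 3 (width 1): heights before test = [4 0 4 5 0 0]; fits = False

Answer: no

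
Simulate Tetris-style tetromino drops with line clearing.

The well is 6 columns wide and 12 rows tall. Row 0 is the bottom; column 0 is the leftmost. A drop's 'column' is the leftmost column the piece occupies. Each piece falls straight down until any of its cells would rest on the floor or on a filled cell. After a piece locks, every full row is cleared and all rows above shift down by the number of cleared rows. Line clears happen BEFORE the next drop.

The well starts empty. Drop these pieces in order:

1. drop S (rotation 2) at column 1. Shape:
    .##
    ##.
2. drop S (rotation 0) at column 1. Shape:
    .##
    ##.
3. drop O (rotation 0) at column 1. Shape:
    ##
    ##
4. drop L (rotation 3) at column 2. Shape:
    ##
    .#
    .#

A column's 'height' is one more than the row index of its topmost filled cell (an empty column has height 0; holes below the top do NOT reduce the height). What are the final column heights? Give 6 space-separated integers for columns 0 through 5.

Answer: 0 6 7 7 0 0

Derivation:
Drop 1: S rot2 at col 1 lands with bottom-row=0; cleared 0 line(s) (total 0); column heights now [0 1 2 2 0 0], max=2
Drop 2: S rot0 at col 1 lands with bottom-row=2; cleared 0 line(s) (total 0); column heights now [0 3 4 4 0 0], max=4
Drop 3: O rot0 at col 1 lands with bottom-row=4; cleared 0 line(s) (total 0); column heights now [0 6 6 4 0 0], max=6
Drop 4: L rot3 at col 2 lands with bottom-row=4; cleared 0 line(s) (total 0); column heights now [0 6 7 7 0 0], max=7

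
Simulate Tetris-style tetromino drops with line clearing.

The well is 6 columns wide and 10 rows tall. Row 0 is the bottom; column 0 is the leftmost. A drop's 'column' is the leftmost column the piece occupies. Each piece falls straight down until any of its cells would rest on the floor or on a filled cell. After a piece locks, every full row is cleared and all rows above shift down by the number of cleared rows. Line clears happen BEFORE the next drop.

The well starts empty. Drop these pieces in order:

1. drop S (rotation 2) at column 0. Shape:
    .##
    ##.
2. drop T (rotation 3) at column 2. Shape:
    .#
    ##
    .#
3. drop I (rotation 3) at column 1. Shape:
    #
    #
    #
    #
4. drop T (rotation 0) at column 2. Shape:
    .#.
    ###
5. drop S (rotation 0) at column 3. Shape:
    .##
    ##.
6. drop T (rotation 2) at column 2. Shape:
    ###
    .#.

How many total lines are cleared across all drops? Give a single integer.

Answer: 0

Derivation:
Drop 1: S rot2 at col 0 lands with bottom-row=0; cleared 0 line(s) (total 0); column heights now [1 2 2 0 0 0], max=2
Drop 2: T rot3 at col 2 lands with bottom-row=1; cleared 0 line(s) (total 0); column heights now [1 2 3 4 0 0], max=4
Drop 3: I rot3 at col 1 lands with bottom-row=2; cleared 0 line(s) (total 0); column heights now [1 6 3 4 0 0], max=6
Drop 4: T rot0 at col 2 lands with bottom-row=4; cleared 0 line(s) (total 0); column heights now [1 6 5 6 5 0], max=6
Drop 5: S rot0 at col 3 lands with bottom-row=6; cleared 0 line(s) (total 0); column heights now [1 6 5 7 8 8], max=8
Drop 6: T rot2 at col 2 lands with bottom-row=7; cleared 0 line(s) (total 0); column heights now [1 6 9 9 9 8], max=9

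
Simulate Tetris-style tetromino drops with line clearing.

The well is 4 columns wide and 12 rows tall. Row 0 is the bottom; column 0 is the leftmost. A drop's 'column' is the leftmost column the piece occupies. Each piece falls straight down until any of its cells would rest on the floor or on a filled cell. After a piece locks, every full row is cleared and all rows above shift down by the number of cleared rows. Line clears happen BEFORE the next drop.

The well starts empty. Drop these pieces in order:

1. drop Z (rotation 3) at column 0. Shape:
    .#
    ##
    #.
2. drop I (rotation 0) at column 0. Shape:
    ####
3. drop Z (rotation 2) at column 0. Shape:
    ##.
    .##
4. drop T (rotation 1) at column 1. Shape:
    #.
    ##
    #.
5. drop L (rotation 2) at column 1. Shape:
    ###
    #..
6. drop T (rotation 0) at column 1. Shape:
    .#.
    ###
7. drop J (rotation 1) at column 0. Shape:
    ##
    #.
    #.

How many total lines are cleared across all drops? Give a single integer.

Answer: 3

Derivation:
Drop 1: Z rot3 at col 0 lands with bottom-row=0; cleared 0 line(s) (total 0); column heights now [2 3 0 0], max=3
Drop 2: I rot0 at col 0 lands with bottom-row=3; cleared 1 line(s) (total 1); column heights now [2 3 0 0], max=3
Drop 3: Z rot2 at col 0 lands with bottom-row=3; cleared 0 line(s) (total 1); column heights now [5 5 4 0], max=5
Drop 4: T rot1 at col 1 lands with bottom-row=5; cleared 0 line(s) (total 1); column heights now [5 8 7 0], max=8
Drop 5: L rot2 at col 1 lands with bottom-row=8; cleared 0 line(s) (total 1); column heights now [5 10 10 10], max=10
Drop 6: T rot0 at col 1 lands with bottom-row=10; cleared 0 line(s) (total 1); column heights now [5 11 12 11], max=12
Drop 7: J rot1 at col 0 lands with bottom-row=9; cleared 2 line(s) (total 3); column heights now [10 10 10 0], max=10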